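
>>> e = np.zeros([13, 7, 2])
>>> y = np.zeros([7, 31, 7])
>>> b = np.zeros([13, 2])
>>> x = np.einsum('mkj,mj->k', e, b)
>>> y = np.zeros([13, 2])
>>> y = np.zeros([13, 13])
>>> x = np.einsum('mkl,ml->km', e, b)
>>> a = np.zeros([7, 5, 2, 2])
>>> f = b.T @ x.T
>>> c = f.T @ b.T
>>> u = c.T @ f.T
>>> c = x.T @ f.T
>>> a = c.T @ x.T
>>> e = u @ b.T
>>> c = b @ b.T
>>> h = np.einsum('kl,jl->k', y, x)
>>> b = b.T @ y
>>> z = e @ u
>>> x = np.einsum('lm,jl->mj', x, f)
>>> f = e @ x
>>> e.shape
(13, 13)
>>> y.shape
(13, 13)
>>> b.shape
(2, 13)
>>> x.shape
(13, 2)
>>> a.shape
(2, 7)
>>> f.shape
(13, 2)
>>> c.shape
(13, 13)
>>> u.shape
(13, 2)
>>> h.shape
(13,)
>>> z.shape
(13, 2)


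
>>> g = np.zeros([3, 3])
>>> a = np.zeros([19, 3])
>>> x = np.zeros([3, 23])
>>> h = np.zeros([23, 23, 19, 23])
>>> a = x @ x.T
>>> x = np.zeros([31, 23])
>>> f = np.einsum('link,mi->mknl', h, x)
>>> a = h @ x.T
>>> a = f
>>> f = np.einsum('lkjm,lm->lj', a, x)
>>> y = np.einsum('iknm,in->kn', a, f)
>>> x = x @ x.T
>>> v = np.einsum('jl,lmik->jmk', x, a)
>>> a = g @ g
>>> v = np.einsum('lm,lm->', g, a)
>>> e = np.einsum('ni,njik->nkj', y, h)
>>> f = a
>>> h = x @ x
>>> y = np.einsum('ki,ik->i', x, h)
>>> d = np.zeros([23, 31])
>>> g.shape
(3, 3)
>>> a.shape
(3, 3)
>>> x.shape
(31, 31)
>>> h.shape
(31, 31)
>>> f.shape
(3, 3)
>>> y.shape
(31,)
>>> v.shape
()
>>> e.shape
(23, 23, 23)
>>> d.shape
(23, 31)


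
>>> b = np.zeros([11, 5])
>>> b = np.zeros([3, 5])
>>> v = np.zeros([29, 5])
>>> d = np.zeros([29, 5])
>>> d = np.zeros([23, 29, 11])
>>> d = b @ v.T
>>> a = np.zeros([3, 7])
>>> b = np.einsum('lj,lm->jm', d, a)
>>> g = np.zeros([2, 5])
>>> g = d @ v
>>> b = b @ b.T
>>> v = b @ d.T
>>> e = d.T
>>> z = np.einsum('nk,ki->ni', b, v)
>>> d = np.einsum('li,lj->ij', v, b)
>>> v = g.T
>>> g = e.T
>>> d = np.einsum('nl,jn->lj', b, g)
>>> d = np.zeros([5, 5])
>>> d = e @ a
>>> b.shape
(29, 29)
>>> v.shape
(5, 3)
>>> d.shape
(29, 7)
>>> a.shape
(3, 7)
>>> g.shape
(3, 29)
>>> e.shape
(29, 3)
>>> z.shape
(29, 3)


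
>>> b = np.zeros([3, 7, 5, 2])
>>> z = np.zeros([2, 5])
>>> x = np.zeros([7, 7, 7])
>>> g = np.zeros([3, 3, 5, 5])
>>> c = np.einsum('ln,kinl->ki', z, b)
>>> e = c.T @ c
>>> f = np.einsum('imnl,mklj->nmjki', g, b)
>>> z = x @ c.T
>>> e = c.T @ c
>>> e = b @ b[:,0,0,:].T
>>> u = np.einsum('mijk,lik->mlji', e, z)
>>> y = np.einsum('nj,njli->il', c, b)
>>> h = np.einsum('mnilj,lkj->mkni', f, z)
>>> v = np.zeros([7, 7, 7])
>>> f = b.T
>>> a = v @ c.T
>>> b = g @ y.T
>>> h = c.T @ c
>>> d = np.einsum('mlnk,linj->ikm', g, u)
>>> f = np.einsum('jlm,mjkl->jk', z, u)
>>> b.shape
(3, 3, 5, 2)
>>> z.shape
(7, 7, 3)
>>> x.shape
(7, 7, 7)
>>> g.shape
(3, 3, 5, 5)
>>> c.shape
(3, 7)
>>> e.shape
(3, 7, 5, 3)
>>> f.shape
(7, 5)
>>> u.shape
(3, 7, 5, 7)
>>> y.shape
(2, 5)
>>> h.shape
(7, 7)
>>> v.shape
(7, 7, 7)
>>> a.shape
(7, 7, 3)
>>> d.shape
(7, 5, 3)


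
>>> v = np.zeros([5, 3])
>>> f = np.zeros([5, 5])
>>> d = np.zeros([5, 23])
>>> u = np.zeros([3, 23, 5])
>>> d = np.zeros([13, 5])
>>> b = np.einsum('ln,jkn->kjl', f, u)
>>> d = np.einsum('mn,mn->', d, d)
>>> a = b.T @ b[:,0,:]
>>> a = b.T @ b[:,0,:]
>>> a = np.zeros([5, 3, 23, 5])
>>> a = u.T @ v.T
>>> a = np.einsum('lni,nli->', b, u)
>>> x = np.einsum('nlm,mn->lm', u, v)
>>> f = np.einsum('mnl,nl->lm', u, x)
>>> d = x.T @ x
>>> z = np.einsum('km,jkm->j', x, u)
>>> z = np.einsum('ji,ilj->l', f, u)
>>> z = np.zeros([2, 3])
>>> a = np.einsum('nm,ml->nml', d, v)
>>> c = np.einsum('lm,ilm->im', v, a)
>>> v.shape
(5, 3)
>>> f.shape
(5, 3)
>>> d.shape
(5, 5)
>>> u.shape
(3, 23, 5)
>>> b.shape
(23, 3, 5)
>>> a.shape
(5, 5, 3)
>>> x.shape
(23, 5)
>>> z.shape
(2, 3)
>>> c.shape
(5, 3)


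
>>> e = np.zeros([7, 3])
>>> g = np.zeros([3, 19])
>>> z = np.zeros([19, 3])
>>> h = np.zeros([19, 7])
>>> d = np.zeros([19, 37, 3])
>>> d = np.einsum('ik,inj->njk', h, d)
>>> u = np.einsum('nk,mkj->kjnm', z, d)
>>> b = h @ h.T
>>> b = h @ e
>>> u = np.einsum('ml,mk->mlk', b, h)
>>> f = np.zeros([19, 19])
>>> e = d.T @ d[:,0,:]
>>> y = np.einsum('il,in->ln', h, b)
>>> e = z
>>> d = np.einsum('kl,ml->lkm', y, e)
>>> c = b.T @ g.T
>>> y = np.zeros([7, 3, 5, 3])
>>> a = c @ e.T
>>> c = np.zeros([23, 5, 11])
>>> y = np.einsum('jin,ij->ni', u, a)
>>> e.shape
(19, 3)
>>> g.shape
(3, 19)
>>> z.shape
(19, 3)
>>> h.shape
(19, 7)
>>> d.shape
(3, 7, 19)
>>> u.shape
(19, 3, 7)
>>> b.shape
(19, 3)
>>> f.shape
(19, 19)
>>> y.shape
(7, 3)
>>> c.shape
(23, 5, 11)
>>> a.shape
(3, 19)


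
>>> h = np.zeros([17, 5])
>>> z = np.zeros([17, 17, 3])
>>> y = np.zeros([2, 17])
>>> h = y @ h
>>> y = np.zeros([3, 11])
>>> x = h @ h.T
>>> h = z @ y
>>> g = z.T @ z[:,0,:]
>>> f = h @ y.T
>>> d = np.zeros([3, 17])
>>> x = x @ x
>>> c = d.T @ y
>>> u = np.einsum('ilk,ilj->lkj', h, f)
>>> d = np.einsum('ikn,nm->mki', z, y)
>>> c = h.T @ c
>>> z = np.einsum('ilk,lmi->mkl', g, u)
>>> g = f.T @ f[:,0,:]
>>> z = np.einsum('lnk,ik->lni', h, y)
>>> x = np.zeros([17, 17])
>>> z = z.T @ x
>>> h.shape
(17, 17, 11)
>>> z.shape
(3, 17, 17)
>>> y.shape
(3, 11)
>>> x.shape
(17, 17)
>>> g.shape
(3, 17, 3)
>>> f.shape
(17, 17, 3)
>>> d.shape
(11, 17, 17)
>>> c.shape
(11, 17, 11)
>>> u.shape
(17, 11, 3)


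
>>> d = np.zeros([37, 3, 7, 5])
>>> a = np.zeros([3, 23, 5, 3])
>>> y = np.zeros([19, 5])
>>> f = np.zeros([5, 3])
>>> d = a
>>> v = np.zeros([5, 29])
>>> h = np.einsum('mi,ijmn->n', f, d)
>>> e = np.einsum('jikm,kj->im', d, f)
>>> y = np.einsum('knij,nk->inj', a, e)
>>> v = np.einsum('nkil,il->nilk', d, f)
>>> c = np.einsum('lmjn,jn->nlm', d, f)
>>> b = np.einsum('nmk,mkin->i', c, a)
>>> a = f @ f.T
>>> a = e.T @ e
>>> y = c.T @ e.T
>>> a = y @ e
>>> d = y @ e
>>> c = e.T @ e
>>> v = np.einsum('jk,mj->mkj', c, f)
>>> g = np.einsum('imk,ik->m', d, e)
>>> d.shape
(23, 3, 3)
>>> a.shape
(23, 3, 3)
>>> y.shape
(23, 3, 23)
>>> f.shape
(5, 3)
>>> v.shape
(5, 3, 3)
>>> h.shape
(3,)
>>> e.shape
(23, 3)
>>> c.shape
(3, 3)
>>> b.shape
(5,)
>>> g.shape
(3,)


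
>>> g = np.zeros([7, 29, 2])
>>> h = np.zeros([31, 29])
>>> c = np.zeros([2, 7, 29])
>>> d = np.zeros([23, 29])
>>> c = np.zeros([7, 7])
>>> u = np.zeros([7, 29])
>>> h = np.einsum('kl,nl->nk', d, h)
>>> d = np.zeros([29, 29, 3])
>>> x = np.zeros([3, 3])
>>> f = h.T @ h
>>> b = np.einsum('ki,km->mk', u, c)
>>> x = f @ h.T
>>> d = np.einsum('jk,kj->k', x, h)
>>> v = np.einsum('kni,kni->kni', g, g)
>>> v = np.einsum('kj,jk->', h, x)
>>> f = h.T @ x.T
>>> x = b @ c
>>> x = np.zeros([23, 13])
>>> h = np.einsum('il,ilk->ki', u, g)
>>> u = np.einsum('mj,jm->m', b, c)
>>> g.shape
(7, 29, 2)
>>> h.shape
(2, 7)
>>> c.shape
(7, 7)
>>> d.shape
(31,)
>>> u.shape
(7,)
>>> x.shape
(23, 13)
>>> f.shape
(23, 23)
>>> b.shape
(7, 7)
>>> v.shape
()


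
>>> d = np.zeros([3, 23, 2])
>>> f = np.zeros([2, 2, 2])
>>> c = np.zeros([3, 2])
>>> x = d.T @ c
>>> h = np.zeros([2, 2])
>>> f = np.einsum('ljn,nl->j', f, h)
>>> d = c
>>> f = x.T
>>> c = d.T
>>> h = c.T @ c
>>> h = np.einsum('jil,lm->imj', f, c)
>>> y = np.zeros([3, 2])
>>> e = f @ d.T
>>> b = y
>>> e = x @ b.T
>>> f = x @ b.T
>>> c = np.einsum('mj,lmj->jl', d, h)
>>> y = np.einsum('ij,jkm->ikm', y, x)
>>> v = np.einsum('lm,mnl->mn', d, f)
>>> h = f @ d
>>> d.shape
(3, 2)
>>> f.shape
(2, 23, 3)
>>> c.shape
(2, 23)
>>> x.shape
(2, 23, 2)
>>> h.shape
(2, 23, 2)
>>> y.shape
(3, 23, 2)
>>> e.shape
(2, 23, 3)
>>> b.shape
(3, 2)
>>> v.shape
(2, 23)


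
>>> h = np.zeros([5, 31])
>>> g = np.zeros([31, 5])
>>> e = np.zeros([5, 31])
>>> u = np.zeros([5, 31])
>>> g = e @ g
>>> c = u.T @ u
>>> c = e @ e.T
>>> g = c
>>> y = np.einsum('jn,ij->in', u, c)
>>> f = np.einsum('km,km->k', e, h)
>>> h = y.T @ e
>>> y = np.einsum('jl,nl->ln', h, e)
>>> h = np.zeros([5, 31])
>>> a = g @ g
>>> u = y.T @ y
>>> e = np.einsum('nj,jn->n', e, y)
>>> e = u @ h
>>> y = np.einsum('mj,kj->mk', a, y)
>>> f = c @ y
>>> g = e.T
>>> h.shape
(5, 31)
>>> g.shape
(31, 5)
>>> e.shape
(5, 31)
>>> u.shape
(5, 5)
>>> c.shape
(5, 5)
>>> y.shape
(5, 31)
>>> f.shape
(5, 31)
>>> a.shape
(5, 5)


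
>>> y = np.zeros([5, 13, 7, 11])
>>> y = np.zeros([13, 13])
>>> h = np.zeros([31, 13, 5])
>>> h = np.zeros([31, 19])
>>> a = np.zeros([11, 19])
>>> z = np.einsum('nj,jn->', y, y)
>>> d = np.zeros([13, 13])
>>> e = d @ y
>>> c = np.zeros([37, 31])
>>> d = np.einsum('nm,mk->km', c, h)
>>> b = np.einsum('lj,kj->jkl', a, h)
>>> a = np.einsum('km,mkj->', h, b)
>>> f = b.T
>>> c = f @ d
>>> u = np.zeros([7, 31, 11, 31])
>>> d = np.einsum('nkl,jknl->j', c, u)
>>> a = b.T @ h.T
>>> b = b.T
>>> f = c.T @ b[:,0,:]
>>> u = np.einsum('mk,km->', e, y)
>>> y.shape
(13, 13)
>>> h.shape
(31, 19)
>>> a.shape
(11, 31, 31)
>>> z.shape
()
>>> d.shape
(7,)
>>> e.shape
(13, 13)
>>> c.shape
(11, 31, 31)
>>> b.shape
(11, 31, 19)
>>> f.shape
(31, 31, 19)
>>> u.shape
()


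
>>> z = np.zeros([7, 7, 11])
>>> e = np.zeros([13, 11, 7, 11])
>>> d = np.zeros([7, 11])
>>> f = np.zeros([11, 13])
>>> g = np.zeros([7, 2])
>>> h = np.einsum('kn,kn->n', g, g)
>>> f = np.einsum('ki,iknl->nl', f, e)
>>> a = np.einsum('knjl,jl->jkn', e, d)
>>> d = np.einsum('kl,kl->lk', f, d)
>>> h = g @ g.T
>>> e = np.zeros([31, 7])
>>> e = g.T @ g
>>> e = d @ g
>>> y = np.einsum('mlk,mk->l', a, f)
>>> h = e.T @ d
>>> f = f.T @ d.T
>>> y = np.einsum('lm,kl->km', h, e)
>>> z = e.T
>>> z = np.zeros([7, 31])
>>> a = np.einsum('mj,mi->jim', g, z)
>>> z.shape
(7, 31)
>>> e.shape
(11, 2)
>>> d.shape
(11, 7)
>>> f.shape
(11, 11)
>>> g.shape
(7, 2)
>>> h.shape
(2, 7)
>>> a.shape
(2, 31, 7)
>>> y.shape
(11, 7)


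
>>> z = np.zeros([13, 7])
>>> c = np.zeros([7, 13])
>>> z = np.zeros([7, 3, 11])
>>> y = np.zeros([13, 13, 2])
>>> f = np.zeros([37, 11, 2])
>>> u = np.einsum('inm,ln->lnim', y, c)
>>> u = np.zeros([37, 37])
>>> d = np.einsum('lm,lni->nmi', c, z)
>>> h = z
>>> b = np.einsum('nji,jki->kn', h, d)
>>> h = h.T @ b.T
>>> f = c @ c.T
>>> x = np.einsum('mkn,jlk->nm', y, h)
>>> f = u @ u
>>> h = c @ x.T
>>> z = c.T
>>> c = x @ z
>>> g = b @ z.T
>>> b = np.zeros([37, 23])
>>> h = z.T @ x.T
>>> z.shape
(13, 7)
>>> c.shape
(2, 7)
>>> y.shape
(13, 13, 2)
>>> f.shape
(37, 37)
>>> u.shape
(37, 37)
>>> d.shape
(3, 13, 11)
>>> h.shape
(7, 2)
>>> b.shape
(37, 23)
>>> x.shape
(2, 13)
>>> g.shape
(13, 13)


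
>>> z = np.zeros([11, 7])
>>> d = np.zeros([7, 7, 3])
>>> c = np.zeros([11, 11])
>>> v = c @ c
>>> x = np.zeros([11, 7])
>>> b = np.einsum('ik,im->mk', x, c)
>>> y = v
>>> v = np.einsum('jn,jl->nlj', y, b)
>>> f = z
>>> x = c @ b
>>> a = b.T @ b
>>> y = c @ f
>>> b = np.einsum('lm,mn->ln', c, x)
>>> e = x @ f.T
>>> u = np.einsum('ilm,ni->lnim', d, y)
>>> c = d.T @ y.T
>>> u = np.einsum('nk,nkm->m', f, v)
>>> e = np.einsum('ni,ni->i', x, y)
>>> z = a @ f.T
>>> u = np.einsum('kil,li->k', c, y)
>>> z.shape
(7, 11)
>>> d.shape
(7, 7, 3)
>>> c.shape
(3, 7, 11)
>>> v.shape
(11, 7, 11)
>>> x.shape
(11, 7)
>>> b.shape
(11, 7)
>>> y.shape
(11, 7)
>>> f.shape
(11, 7)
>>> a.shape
(7, 7)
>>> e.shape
(7,)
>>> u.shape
(3,)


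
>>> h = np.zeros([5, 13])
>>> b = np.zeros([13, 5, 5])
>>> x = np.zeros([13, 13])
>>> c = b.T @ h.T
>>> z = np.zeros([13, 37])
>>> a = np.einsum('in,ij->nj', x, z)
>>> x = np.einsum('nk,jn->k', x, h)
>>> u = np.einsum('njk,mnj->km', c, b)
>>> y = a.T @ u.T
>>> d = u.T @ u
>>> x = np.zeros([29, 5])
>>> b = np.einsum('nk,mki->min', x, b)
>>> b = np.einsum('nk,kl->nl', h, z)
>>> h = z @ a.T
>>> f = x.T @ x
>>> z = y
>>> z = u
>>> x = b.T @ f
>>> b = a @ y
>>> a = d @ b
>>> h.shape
(13, 13)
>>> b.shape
(13, 5)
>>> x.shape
(37, 5)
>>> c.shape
(5, 5, 5)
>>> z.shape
(5, 13)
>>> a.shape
(13, 5)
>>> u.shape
(5, 13)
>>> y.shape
(37, 5)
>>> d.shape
(13, 13)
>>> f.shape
(5, 5)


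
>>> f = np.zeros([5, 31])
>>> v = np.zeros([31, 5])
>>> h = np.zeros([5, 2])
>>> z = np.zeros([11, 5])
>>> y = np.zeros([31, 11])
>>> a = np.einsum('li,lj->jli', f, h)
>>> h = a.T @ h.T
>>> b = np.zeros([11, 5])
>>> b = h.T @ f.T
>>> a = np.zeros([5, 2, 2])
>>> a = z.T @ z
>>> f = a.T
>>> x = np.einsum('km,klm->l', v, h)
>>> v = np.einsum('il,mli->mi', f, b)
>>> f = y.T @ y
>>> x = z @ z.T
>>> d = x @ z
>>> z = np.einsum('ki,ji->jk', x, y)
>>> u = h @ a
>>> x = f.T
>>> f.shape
(11, 11)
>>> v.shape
(5, 5)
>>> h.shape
(31, 5, 5)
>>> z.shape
(31, 11)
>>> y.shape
(31, 11)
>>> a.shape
(5, 5)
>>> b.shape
(5, 5, 5)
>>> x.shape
(11, 11)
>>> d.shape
(11, 5)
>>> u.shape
(31, 5, 5)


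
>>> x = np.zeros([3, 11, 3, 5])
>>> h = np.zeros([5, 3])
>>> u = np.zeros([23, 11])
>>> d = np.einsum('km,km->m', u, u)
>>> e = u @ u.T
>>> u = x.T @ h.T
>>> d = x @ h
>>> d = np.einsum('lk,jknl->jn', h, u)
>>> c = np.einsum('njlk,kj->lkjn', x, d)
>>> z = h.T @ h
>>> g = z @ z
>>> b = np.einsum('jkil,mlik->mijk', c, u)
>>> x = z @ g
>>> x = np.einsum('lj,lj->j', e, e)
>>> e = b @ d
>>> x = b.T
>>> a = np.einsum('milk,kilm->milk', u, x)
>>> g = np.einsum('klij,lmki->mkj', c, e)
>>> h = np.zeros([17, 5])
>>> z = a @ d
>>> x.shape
(5, 3, 11, 5)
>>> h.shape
(17, 5)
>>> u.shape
(5, 3, 11, 5)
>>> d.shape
(5, 11)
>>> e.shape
(5, 11, 3, 11)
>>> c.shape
(3, 5, 11, 3)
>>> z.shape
(5, 3, 11, 11)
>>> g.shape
(11, 3, 3)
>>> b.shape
(5, 11, 3, 5)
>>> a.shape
(5, 3, 11, 5)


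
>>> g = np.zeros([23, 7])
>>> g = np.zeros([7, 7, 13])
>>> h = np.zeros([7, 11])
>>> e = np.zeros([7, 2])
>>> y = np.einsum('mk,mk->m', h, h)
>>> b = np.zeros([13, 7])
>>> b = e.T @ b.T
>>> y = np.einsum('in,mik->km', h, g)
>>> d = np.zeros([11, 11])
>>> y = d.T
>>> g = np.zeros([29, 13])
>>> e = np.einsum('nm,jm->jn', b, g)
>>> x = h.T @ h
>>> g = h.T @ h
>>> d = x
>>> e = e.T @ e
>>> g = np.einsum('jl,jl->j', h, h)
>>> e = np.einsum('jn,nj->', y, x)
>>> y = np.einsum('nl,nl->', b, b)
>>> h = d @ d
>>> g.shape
(7,)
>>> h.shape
(11, 11)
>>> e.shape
()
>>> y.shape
()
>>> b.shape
(2, 13)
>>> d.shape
(11, 11)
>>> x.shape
(11, 11)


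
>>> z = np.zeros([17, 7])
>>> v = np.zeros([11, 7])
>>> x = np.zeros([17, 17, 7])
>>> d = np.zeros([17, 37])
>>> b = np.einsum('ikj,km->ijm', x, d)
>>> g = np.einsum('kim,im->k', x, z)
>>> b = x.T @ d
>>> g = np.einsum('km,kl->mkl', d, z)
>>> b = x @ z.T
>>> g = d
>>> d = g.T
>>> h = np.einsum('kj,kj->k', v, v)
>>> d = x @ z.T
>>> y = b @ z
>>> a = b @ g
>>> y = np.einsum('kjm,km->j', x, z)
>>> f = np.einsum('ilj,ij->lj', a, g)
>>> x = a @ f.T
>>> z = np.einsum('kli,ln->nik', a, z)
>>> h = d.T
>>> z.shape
(7, 37, 17)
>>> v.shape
(11, 7)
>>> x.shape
(17, 17, 17)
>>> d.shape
(17, 17, 17)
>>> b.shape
(17, 17, 17)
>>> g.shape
(17, 37)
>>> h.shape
(17, 17, 17)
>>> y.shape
(17,)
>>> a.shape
(17, 17, 37)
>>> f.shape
(17, 37)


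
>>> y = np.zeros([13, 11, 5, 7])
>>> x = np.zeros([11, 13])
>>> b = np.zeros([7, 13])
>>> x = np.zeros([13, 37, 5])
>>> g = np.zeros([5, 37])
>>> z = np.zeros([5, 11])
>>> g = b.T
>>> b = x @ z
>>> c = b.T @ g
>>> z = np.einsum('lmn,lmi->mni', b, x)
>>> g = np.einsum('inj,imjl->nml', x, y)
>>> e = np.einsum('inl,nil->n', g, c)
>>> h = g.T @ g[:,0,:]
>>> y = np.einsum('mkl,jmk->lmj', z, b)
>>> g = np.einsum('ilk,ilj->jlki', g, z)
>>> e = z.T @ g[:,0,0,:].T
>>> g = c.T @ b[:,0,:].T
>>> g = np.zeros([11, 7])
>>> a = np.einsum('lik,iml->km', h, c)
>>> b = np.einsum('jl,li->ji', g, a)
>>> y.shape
(5, 37, 13)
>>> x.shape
(13, 37, 5)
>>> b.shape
(11, 37)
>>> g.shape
(11, 7)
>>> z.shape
(37, 11, 5)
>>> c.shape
(11, 37, 7)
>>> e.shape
(5, 11, 5)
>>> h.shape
(7, 11, 7)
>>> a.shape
(7, 37)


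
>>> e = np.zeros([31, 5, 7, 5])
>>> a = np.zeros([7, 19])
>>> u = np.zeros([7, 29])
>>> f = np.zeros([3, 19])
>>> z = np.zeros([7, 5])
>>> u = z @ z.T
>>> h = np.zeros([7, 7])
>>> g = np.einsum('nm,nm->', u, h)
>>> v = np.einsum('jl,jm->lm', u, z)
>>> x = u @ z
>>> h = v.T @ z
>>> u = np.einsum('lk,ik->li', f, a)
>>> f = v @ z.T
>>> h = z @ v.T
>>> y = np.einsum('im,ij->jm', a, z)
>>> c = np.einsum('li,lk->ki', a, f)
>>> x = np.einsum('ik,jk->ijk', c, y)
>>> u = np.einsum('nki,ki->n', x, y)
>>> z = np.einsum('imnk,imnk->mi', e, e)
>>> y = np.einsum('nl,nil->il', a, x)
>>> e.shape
(31, 5, 7, 5)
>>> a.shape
(7, 19)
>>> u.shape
(7,)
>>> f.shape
(7, 7)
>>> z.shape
(5, 31)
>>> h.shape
(7, 7)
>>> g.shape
()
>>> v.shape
(7, 5)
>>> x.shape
(7, 5, 19)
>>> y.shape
(5, 19)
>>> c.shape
(7, 19)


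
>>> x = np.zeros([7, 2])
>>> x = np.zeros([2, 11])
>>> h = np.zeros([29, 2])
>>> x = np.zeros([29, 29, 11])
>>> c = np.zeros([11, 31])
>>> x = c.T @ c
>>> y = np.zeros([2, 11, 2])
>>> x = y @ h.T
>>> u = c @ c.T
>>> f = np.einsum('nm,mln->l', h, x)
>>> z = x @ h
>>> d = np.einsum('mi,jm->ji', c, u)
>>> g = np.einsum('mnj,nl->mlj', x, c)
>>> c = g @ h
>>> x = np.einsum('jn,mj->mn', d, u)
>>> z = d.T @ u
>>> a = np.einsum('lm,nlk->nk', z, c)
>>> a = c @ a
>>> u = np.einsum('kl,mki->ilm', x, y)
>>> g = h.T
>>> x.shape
(11, 31)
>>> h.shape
(29, 2)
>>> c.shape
(2, 31, 2)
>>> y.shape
(2, 11, 2)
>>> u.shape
(2, 31, 2)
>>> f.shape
(11,)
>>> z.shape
(31, 11)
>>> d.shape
(11, 31)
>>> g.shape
(2, 29)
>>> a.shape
(2, 31, 2)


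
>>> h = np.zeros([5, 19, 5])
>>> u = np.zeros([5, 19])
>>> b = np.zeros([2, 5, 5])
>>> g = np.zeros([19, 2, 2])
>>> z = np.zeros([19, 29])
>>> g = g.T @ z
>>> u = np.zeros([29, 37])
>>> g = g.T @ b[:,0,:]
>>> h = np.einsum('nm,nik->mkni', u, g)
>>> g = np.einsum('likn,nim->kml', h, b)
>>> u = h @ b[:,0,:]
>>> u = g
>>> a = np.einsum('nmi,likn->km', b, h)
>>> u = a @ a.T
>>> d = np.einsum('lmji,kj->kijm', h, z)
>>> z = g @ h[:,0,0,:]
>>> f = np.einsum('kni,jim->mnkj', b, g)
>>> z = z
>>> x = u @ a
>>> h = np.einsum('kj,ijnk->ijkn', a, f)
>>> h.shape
(37, 5, 29, 2)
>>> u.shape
(29, 29)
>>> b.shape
(2, 5, 5)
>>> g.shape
(29, 5, 37)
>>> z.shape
(29, 5, 2)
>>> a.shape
(29, 5)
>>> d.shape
(19, 2, 29, 5)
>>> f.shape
(37, 5, 2, 29)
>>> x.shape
(29, 5)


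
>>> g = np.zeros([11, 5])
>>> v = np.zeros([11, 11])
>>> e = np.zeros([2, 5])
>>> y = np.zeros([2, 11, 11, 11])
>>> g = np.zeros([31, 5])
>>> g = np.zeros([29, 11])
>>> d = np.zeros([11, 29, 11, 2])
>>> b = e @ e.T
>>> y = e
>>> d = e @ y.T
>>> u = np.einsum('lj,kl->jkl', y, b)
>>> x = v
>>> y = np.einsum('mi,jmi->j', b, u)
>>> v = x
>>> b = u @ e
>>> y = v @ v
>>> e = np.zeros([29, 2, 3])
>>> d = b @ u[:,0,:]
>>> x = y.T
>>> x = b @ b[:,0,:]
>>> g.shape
(29, 11)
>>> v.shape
(11, 11)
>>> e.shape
(29, 2, 3)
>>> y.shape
(11, 11)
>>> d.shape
(5, 2, 2)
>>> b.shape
(5, 2, 5)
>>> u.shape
(5, 2, 2)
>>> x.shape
(5, 2, 5)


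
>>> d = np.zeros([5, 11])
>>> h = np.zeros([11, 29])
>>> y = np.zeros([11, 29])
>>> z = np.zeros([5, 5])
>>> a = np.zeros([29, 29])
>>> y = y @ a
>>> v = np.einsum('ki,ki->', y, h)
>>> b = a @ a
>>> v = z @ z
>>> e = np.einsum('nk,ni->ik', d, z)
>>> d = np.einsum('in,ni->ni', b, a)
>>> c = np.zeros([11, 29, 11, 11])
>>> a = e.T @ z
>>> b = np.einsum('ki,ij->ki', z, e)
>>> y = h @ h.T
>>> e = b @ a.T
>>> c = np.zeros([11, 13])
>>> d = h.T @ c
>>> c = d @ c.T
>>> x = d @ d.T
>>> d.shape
(29, 13)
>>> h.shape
(11, 29)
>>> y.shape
(11, 11)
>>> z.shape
(5, 5)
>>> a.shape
(11, 5)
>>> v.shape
(5, 5)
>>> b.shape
(5, 5)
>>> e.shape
(5, 11)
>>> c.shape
(29, 11)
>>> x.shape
(29, 29)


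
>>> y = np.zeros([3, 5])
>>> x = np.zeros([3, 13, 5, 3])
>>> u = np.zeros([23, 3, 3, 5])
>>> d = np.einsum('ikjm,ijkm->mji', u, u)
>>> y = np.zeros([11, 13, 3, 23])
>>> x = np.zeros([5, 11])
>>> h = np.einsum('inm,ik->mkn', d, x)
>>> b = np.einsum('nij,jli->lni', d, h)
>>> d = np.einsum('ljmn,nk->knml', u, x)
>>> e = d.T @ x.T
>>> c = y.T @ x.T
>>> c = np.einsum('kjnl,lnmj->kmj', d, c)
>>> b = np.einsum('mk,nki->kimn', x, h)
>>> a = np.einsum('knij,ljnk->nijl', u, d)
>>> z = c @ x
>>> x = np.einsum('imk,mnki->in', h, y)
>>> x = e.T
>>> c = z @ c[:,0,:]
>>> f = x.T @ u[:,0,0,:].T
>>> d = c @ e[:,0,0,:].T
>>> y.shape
(11, 13, 3, 23)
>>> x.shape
(5, 5, 3, 23)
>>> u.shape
(23, 3, 3, 5)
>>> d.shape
(11, 13, 23)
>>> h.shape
(23, 11, 3)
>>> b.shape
(11, 3, 5, 23)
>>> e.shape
(23, 3, 5, 5)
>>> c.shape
(11, 13, 5)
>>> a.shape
(3, 3, 5, 11)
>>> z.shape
(11, 13, 11)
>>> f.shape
(23, 3, 5, 23)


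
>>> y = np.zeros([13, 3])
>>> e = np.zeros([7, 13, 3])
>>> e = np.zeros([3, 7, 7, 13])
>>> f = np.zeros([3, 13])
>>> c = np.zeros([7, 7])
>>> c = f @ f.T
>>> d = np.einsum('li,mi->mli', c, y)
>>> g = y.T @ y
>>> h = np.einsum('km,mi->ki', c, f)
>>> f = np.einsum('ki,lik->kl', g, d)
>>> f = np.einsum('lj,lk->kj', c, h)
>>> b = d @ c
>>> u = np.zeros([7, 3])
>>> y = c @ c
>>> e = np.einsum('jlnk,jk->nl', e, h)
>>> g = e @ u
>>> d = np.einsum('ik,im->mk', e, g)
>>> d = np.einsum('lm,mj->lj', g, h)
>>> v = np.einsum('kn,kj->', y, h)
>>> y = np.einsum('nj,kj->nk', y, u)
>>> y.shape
(3, 7)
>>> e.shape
(7, 7)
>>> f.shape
(13, 3)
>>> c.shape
(3, 3)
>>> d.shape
(7, 13)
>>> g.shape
(7, 3)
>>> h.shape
(3, 13)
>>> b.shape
(13, 3, 3)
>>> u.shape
(7, 3)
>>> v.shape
()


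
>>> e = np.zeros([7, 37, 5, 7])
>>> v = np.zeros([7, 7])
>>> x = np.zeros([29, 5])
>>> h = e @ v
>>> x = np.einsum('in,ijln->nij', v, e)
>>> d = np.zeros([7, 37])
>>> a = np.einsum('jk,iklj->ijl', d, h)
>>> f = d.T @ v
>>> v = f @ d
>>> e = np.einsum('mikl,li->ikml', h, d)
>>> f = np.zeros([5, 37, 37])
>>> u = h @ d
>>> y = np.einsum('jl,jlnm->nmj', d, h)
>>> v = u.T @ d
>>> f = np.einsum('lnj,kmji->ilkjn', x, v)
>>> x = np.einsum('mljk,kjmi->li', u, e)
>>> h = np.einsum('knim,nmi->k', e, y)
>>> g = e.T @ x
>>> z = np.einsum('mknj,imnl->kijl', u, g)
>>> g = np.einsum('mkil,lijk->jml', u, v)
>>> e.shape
(37, 5, 7, 7)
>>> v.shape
(37, 5, 37, 37)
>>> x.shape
(37, 7)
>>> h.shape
(37,)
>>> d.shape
(7, 37)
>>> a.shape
(7, 7, 5)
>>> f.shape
(37, 7, 37, 37, 7)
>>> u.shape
(7, 37, 5, 37)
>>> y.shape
(5, 7, 7)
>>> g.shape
(37, 7, 37)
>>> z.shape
(37, 7, 37, 7)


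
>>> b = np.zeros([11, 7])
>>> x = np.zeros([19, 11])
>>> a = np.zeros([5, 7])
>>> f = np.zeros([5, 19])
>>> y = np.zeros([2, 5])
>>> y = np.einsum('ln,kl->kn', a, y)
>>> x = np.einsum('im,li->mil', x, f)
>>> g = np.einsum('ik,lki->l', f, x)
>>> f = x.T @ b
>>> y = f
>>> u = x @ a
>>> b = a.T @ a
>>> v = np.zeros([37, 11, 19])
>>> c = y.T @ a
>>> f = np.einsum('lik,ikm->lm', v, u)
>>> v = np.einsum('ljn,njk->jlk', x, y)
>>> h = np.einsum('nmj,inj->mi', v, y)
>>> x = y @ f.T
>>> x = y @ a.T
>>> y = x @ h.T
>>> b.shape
(7, 7)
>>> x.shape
(5, 19, 5)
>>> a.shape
(5, 7)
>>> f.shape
(37, 7)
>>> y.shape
(5, 19, 11)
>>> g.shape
(11,)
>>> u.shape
(11, 19, 7)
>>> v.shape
(19, 11, 7)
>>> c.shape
(7, 19, 7)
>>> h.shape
(11, 5)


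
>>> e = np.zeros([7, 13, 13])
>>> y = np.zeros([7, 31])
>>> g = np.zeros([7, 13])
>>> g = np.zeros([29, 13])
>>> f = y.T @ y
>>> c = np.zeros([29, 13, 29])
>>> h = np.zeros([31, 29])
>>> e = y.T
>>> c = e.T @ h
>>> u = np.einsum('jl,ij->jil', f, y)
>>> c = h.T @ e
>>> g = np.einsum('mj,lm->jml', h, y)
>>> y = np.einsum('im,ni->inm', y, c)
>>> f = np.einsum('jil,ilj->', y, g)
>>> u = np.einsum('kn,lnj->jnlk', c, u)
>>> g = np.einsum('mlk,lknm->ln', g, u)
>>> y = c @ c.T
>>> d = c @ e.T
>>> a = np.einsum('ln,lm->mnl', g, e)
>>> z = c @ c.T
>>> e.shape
(31, 7)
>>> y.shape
(29, 29)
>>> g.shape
(31, 31)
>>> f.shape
()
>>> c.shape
(29, 7)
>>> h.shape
(31, 29)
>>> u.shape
(31, 7, 31, 29)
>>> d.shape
(29, 31)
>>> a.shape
(7, 31, 31)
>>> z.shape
(29, 29)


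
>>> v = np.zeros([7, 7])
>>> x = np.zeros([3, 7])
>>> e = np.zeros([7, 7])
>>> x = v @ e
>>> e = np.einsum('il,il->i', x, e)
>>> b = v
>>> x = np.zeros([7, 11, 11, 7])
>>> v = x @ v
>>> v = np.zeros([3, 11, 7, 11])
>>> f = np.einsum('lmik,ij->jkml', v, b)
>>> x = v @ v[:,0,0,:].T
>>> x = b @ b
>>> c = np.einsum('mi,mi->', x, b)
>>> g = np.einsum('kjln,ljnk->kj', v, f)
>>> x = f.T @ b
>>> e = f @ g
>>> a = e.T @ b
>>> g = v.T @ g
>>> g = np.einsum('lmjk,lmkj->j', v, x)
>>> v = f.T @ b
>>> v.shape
(3, 11, 11, 7)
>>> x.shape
(3, 11, 11, 7)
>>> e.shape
(7, 11, 11, 11)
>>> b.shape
(7, 7)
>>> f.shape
(7, 11, 11, 3)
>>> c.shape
()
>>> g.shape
(7,)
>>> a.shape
(11, 11, 11, 7)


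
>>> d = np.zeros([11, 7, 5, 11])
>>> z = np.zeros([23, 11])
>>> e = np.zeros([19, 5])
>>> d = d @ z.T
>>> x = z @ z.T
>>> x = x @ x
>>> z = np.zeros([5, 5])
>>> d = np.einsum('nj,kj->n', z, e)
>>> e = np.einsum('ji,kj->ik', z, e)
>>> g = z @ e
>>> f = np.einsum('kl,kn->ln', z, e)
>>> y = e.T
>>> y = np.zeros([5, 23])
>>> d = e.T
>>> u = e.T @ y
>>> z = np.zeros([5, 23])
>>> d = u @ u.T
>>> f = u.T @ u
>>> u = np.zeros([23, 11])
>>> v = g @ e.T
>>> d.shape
(19, 19)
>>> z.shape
(5, 23)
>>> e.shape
(5, 19)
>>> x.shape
(23, 23)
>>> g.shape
(5, 19)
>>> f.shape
(23, 23)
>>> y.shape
(5, 23)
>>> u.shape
(23, 11)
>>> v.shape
(5, 5)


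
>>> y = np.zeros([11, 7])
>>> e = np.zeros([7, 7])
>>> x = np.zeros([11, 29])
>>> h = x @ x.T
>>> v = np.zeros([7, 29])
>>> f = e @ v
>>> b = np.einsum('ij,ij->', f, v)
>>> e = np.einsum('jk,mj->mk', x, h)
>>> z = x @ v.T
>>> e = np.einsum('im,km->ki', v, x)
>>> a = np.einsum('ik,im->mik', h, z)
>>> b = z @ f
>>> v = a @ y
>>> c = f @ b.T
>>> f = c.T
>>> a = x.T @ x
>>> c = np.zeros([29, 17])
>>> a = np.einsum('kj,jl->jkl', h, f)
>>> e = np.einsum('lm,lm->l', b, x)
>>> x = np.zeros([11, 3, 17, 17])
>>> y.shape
(11, 7)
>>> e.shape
(11,)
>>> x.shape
(11, 3, 17, 17)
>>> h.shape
(11, 11)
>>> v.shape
(7, 11, 7)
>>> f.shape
(11, 7)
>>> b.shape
(11, 29)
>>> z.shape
(11, 7)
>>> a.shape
(11, 11, 7)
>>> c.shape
(29, 17)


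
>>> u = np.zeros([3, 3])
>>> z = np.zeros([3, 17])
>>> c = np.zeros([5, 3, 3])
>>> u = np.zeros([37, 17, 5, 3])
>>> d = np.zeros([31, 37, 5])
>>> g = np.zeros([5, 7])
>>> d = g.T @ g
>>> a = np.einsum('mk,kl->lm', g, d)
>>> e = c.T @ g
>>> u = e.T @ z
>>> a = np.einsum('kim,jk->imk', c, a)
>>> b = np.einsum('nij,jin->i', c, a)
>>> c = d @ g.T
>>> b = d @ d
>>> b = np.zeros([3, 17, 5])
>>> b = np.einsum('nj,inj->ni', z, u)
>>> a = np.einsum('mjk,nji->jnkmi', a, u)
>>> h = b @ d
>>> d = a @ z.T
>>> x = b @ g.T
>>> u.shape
(7, 3, 17)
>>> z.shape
(3, 17)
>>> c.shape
(7, 5)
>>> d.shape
(3, 7, 5, 3, 3)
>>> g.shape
(5, 7)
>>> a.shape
(3, 7, 5, 3, 17)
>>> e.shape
(3, 3, 7)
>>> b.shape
(3, 7)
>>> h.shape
(3, 7)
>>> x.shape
(3, 5)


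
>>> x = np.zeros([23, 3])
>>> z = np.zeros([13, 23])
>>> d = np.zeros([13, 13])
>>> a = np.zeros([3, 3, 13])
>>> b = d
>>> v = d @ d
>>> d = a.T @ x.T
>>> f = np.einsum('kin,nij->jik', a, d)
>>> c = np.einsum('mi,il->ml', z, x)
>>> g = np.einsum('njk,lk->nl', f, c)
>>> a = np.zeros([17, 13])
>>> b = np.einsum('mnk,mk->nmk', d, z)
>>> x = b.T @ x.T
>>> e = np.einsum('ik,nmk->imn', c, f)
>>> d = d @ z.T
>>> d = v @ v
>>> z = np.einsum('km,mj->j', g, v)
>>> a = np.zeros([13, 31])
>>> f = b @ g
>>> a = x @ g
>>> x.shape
(23, 13, 23)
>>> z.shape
(13,)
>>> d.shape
(13, 13)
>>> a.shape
(23, 13, 13)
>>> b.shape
(3, 13, 23)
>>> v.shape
(13, 13)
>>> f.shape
(3, 13, 13)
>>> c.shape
(13, 3)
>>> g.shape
(23, 13)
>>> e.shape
(13, 3, 23)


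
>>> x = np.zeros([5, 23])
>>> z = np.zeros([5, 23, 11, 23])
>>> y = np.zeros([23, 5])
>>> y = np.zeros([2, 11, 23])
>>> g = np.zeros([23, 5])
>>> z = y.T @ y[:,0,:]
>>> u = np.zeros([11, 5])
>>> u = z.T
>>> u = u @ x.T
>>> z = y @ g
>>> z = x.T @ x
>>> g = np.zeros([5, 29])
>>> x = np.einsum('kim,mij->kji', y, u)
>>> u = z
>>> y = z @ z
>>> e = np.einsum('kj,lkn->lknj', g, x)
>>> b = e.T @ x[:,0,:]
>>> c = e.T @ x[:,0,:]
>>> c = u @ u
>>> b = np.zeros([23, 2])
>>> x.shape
(2, 5, 11)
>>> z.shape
(23, 23)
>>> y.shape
(23, 23)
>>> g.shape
(5, 29)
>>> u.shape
(23, 23)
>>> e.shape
(2, 5, 11, 29)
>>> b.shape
(23, 2)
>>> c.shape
(23, 23)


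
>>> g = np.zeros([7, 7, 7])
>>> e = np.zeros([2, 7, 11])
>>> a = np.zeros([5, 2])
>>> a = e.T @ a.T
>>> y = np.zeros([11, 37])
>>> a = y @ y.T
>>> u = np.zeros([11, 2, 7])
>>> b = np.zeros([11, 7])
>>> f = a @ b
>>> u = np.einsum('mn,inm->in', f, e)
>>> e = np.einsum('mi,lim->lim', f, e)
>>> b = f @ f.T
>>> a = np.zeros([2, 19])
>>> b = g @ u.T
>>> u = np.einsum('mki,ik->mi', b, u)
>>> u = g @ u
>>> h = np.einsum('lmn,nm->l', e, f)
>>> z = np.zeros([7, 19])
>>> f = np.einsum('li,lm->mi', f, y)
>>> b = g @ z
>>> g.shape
(7, 7, 7)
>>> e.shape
(2, 7, 11)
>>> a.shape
(2, 19)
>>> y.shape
(11, 37)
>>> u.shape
(7, 7, 2)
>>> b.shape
(7, 7, 19)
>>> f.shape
(37, 7)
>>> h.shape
(2,)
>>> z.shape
(7, 19)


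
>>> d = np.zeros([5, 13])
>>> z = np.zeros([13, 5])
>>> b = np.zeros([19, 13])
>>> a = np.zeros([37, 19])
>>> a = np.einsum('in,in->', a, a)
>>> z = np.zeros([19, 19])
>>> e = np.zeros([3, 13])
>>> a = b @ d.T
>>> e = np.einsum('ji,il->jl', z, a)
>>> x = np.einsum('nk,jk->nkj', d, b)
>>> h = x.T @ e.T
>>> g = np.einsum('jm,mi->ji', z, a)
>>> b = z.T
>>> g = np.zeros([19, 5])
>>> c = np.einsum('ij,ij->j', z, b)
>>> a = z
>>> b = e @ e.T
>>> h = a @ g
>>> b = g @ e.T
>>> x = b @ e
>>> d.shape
(5, 13)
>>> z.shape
(19, 19)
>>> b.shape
(19, 19)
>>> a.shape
(19, 19)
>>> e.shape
(19, 5)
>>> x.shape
(19, 5)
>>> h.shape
(19, 5)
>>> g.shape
(19, 5)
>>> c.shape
(19,)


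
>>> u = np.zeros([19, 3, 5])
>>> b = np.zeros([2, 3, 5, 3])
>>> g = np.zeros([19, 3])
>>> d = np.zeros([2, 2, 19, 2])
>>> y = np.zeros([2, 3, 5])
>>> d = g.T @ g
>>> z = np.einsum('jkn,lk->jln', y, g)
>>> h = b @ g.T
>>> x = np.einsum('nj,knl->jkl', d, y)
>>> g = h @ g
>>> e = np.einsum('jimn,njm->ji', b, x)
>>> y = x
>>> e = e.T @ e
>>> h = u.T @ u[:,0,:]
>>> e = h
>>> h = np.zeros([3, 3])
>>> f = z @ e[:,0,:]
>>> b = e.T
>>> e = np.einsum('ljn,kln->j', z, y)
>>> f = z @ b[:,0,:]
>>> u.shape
(19, 3, 5)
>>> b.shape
(5, 3, 5)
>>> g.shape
(2, 3, 5, 3)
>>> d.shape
(3, 3)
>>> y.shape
(3, 2, 5)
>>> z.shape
(2, 19, 5)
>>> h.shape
(3, 3)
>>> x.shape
(3, 2, 5)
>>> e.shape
(19,)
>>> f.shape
(2, 19, 5)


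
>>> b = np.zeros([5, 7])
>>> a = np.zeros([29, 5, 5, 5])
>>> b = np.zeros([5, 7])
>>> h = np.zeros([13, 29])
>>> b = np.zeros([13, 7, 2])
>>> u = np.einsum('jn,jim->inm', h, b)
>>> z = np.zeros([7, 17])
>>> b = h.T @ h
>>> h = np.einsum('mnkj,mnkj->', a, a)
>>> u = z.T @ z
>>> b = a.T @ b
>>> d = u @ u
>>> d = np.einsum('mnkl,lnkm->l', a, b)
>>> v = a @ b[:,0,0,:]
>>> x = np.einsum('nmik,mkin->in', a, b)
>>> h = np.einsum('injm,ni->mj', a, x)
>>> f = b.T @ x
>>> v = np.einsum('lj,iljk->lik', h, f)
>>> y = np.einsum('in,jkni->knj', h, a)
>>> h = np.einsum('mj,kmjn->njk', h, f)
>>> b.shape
(5, 5, 5, 29)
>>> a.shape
(29, 5, 5, 5)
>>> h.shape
(29, 5, 29)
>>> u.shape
(17, 17)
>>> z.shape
(7, 17)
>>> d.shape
(5,)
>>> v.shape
(5, 29, 29)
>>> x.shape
(5, 29)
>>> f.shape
(29, 5, 5, 29)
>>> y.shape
(5, 5, 29)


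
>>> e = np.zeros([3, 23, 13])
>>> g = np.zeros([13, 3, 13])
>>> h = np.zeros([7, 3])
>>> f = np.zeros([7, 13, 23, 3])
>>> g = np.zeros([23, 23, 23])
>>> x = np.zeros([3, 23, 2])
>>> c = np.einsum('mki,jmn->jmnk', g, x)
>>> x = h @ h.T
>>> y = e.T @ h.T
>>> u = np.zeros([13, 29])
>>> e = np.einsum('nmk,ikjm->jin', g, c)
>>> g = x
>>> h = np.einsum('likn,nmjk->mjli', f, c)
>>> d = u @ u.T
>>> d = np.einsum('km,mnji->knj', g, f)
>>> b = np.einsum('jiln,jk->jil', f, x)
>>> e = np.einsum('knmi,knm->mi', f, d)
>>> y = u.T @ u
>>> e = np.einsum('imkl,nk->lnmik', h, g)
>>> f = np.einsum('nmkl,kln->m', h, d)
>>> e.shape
(13, 7, 2, 23, 7)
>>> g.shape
(7, 7)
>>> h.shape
(23, 2, 7, 13)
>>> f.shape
(2,)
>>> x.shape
(7, 7)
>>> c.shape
(3, 23, 2, 23)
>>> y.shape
(29, 29)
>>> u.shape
(13, 29)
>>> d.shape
(7, 13, 23)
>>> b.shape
(7, 13, 23)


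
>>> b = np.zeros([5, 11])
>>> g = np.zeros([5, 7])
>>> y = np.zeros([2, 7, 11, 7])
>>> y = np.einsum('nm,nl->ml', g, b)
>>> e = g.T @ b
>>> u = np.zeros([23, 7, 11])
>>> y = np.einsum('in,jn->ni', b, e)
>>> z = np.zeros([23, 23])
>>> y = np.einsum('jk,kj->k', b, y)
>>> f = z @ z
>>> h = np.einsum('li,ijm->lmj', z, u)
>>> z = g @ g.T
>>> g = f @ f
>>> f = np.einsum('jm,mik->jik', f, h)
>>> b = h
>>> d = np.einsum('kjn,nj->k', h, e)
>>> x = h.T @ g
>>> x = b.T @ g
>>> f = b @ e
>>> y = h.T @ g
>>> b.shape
(23, 11, 7)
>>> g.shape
(23, 23)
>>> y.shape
(7, 11, 23)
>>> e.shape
(7, 11)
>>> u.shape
(23, 7, 11)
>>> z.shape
(5, 5)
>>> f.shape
(23, 11, 11)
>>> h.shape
(23, 11, 7)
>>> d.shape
(23,)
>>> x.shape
(7, 11, 23)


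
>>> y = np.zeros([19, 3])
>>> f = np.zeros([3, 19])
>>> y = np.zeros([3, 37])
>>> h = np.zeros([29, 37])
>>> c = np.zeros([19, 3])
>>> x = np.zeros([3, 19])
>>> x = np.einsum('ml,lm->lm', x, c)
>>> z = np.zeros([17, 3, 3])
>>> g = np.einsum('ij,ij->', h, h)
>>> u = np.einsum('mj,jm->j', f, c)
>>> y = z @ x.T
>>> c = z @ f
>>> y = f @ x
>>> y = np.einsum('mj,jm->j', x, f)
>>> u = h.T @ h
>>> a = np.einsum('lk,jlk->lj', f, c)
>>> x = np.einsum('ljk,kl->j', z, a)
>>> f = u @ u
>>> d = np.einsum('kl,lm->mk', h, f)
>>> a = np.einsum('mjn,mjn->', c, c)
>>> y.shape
(3,)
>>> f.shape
(37, 37)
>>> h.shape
(29, 37)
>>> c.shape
(17, 3, 19)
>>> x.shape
(3,)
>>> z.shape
(17, 3, 3)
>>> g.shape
()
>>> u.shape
(37, 37)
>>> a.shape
()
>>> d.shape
(37, 29)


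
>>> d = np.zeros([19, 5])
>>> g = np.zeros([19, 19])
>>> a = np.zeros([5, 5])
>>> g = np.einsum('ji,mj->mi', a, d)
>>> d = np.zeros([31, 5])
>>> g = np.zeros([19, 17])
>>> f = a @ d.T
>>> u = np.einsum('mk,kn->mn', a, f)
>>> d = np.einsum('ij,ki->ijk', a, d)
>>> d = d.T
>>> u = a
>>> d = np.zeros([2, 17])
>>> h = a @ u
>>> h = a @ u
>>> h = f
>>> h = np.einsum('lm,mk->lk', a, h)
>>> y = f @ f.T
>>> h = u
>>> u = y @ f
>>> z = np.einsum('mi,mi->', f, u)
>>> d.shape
(2, 17)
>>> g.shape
(19, 17)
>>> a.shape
(5, 5)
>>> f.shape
(5, 31)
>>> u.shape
(5, 31)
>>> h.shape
(5, 5)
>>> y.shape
(5, 5)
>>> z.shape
()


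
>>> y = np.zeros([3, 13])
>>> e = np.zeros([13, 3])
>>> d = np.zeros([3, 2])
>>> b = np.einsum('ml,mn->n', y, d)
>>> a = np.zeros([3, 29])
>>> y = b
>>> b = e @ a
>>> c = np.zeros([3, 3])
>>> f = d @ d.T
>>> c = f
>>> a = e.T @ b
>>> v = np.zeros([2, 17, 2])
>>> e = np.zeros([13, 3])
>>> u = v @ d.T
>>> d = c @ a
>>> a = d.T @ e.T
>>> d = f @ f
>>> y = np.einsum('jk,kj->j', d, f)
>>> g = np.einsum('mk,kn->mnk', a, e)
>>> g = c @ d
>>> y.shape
(3,)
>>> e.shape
(13, 3)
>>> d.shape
(3, 3)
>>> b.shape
(13, 29)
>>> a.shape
(29, 13)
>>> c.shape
(3, 3)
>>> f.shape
(3, 3)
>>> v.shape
(2, 17, 2)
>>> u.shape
(2, 17, 3)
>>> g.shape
(3, 3)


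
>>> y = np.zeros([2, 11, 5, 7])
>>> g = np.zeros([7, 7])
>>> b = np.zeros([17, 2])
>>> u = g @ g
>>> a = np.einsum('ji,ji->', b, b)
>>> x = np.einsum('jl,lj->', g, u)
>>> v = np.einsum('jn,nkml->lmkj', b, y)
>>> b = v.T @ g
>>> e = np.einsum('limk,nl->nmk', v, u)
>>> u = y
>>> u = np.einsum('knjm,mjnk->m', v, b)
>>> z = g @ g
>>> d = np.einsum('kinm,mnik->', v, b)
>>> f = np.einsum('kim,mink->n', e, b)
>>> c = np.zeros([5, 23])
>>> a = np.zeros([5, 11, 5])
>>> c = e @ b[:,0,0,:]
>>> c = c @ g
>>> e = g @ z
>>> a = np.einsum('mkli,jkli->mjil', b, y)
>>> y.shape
(2, 11, 5, 7)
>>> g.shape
(7, 7)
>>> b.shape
(17, 11, 5, 7)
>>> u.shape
(17,)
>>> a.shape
(17, 2, 7, 5)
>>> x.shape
()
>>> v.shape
(7, 5, 11, 17)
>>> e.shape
(7, 7)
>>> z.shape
(7, 7)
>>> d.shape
()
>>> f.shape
(5,)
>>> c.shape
(7, 11, 7)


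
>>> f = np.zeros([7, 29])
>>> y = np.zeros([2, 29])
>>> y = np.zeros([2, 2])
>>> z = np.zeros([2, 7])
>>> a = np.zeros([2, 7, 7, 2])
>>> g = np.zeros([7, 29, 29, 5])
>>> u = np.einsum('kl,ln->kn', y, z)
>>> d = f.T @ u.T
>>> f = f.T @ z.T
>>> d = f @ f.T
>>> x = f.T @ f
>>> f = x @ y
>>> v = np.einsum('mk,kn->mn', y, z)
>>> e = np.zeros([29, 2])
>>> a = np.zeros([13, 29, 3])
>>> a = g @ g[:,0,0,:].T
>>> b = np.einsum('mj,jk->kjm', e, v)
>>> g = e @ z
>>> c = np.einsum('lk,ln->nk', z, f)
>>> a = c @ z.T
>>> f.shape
(2, 2)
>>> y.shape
(2, 2)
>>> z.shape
(2, 7)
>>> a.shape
(2, 2)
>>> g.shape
(29, 7)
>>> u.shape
(2, 7)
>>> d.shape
(29, 29)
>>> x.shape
(2, 2)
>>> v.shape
(2, 7)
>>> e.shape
(29, 2)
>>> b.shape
(7, 2, 29)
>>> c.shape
(2, 7)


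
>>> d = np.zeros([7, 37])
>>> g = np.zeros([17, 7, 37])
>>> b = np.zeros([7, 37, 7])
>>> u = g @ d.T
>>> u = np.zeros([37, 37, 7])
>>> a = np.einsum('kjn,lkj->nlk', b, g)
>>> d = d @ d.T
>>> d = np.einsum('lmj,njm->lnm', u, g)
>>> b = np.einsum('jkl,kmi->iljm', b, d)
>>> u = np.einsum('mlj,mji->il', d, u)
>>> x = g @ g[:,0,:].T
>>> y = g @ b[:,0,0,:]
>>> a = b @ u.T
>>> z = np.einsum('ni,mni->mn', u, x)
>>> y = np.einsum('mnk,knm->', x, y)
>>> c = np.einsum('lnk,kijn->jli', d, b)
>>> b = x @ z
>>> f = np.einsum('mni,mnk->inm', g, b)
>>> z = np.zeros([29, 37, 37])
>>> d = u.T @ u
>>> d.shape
(17, 17)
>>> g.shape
(17, 7, 37)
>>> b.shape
(17, 7, 7)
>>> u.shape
(7, 17)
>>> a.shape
(37, 7, 7, 7)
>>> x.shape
(17, 7, 17)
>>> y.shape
()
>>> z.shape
(29, 37, 37)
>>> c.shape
(7, 37, 7)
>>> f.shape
(37, 7, 17)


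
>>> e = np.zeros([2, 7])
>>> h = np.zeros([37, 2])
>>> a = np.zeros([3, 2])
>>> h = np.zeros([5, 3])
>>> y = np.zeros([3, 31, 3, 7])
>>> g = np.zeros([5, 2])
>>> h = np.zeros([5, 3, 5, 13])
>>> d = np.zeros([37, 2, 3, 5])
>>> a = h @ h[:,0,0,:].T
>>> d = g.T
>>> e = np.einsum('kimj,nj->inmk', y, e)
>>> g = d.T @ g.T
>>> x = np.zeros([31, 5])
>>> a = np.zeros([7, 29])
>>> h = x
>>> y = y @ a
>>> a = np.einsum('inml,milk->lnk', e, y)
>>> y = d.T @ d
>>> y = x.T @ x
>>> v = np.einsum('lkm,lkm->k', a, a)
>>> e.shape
(31, 2, 3, 3)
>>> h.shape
(31, 5)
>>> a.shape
(3, 2, 29)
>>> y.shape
(5, 5)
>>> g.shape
(5, 5)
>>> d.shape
(2, 5)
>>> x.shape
(31, 5)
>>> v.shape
(2,)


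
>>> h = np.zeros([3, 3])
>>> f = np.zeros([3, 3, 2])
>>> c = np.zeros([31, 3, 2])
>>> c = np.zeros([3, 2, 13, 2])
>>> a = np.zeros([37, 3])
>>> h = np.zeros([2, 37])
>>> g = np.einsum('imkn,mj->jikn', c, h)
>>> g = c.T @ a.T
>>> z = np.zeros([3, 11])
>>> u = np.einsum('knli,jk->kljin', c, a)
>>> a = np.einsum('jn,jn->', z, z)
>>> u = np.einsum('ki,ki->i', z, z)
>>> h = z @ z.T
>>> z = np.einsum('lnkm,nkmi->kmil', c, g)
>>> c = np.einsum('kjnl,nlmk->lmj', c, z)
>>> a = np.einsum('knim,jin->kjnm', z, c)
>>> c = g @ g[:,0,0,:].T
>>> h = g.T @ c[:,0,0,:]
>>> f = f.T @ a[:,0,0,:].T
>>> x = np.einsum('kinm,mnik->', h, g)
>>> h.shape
(37, 2, 13, 2)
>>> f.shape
(2, 3, 13)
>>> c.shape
(2, 13, 2, 2)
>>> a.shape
(13, 2, 2, 3)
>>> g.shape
(2, 13, 2, 37)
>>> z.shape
(13, 2, 37, 3)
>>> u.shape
(11,)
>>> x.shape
()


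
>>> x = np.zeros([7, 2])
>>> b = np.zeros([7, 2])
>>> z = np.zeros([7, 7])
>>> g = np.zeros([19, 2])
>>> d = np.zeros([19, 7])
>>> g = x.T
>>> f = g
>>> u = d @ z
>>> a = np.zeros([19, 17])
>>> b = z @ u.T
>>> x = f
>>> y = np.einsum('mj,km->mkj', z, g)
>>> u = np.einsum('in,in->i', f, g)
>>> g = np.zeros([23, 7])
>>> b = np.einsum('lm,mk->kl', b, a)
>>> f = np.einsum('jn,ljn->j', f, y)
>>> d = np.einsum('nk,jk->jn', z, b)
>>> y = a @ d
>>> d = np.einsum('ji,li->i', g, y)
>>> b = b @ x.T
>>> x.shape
(2, 7)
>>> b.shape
(17, 2)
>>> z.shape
(7, 7)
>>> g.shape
(23, 7)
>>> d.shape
(7,)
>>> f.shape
(2,)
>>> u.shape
(2,)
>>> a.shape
(19, 17)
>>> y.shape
(19, 7)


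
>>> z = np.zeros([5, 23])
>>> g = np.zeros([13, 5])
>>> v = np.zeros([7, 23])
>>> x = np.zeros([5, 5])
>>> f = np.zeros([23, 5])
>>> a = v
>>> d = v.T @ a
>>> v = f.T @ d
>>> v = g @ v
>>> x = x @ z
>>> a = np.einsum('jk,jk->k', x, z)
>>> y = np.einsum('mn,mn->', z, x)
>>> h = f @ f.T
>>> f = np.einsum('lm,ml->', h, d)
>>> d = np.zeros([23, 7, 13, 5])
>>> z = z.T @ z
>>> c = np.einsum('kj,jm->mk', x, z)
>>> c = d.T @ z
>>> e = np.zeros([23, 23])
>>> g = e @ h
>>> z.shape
(23, 23)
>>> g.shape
(23, 23)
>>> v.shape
(13, 23)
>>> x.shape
(5, 23)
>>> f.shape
()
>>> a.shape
(23,)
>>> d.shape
(23, 7, 13, 5)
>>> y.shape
()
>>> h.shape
(23, 23)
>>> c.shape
(5, 13, 7, 23)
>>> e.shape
(23, 23)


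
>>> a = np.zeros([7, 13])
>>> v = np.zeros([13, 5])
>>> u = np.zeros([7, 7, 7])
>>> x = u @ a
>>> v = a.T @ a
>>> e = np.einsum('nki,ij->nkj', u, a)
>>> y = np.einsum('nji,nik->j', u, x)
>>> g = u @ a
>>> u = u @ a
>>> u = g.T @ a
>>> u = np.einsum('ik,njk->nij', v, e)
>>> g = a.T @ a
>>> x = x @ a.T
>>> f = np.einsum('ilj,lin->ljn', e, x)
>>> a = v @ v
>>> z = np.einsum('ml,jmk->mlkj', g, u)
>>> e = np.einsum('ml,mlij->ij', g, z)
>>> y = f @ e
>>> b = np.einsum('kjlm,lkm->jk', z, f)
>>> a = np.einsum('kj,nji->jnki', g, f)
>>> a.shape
(13, 7, 13, 7)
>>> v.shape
(13, 13)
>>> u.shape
(7, 13, 7)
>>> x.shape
(7, 7, 7)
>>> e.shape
(7, 7)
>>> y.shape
(7, 13, 7)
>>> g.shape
(13, 13)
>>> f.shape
(7, 13, 7)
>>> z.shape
(13, 13, 7, 7)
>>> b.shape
(13, 13)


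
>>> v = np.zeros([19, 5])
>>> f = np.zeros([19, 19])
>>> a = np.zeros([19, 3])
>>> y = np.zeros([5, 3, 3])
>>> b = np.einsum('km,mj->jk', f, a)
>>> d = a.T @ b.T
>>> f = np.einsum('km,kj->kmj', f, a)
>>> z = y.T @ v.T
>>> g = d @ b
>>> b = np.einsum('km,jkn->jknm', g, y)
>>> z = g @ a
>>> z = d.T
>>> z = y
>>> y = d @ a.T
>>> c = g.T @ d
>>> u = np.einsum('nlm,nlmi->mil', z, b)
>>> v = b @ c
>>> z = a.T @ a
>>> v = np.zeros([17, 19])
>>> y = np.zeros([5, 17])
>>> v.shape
(17, 19)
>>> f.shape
(19, 19, 3)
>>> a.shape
(19, 3)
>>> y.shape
(5, 17)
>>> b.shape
(5, 3, 3, 19)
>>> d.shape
(3, 3)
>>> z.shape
(3, 3)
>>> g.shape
(3, 19)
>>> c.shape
(19, 3)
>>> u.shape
(3, 19, 3)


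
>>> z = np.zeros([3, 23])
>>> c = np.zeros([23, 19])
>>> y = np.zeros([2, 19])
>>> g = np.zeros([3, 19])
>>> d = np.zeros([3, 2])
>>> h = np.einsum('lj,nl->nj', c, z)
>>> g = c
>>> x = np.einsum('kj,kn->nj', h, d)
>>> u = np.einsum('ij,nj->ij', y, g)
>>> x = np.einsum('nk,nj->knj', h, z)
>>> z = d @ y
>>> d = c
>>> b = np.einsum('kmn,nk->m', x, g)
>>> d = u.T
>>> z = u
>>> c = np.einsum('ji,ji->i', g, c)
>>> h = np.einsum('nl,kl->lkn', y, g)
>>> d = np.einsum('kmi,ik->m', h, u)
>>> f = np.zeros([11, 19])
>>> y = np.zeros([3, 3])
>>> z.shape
(2, 19)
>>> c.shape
(19,)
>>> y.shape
(3, 3)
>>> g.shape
(23, 19)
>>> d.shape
(23,)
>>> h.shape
(19, 23, 2)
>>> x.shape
(19, 3, 23)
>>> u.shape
(2, 19)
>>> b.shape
(3,)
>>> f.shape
(11, 19)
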